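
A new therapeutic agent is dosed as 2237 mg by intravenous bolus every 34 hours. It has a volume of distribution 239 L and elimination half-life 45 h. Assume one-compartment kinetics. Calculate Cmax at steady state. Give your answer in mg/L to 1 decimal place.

Over one 34-h interval, 34/45 ≈ 0.75556 half-lives elapse, leaving f ≈ 0.5923 of each dose.
At steady state, accumulation factor R = 1/(1 − e^(−kτ)) ≈ 2.4528.
Each bolus raises the concentration by D/Vd = 2237/239 ≈ 9.360 mg/L.
Steady-state peak Cmax,ss = C₀·R ≈ 9.360 × 2.4528 ≈ 22.958 mg/L.

23.0 mg/L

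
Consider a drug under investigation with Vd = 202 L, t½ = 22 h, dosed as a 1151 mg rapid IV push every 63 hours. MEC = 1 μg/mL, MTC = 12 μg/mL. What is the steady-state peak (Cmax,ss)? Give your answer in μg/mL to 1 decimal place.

Over one 63-h interval, 63/22 ≈ 2.8636 half-lives elapse, leaving f ≈ 0.1374 of each dose.
Accumulation ratio R = 1/(1 − f) ≈ 1/0.8626 ≈ 1.1593.
Single-dose peak C₀ = D/Vd = 1151/202 ≈ 5.698 μg/mL.
Steady-state peak Cmax,ss = C₀·R ≈ 5.698 × 1.1593 ≈ 6.606 μg/mL.
Peak 6.6 μg/mL vs MTC 12 μg/mL: below toxic threshold.

6.6 μg/mL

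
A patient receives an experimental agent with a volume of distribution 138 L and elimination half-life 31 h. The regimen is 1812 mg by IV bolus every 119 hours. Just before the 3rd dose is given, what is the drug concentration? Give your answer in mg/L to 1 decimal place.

1.0 mg/L

f = (1/2)^(τ/t½) = (1/2)^(119/31) ≈ 0.0699.
C₀ = D/Vd = 1812/138 ≈ 13.130 mg/L.
Before the 3rd dose, 2 doses have been given. Superposition: Cmin = C₀·(f + f²).
≈ 13.130 × (0.0699 + 0.0049) ≈ 13.130 × 0.0748 ≈ 0.982 mg/L.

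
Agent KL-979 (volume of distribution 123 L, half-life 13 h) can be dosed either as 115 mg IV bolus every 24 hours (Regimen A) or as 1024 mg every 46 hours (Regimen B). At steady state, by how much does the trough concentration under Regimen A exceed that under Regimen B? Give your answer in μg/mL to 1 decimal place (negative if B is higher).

-0.4 μg/mL

Regimen A: f = (1/2)^(24/13) ≈ 0.2781; Cmin,ss = (115/123)·f/(1−f) ≈ 0.360 μg/mL.
Regimen B: f = (1/2)^(46/13) ≈ 0.0861; Cmin,ss = (1024/123)·f/(1−f) ≈ 0.784 μg/mL.
Difference ≈ 0.360 − 0.784 ≈ -0.424 μg/mL.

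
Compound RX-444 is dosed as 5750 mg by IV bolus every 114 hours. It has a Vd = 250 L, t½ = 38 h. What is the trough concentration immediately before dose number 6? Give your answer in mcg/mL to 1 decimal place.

3.3 mcg/mL

f = (1/2)^(τ/t½) = (1/2)^(114/38) ≈ 0.1250.
C₀ = D/Vd = 5750/250 ≈ 23.000 mcg/mL.
Before the 6th dose, 5 doses have been given. Superposition: Cmin = C₀·(f + f² + … + f^5).
≈ 23.000 × (0.1250 + 0.0156 + 0.0020 + 0.0002 + 0.0000) ≈ 23.000 × 0.1428 ≈ 3.284 mcg/mL.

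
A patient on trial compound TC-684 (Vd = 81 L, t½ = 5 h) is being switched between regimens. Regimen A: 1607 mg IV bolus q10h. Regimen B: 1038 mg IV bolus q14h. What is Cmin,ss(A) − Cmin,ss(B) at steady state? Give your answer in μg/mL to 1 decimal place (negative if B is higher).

4.5 μg/mL

Regimen A: f = (1/2)^(10/5) ≈ 0.2500; Cmin,ss = (1607/81)·f/(1−f) ≈ 6.613 μg/mL.
Regimen B: f = (1/2)^(14/5) ≈ 0.1436; Cmin,ss = (1038/81)·f/(1−f) ≈ 2.149 μg/mL.
Difference ≈ 6.613 − 2.149 ≈ 4.464 μg/mL.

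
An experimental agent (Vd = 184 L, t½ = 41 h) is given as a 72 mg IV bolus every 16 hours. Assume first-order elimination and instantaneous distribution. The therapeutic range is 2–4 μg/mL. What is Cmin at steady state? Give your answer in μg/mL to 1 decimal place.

Over one 16-h interval, 16/41 ≈ 0.39024 half-lives elapse, leaving f ≈ 0.7630 of each dose.
Single-dose peak C₀ = D/Vd = 72/184 ≈ 0.391 μg/mL.
Steady-state trough Cmin,ss = C₀·f/(1−f) ≈ 0.391 × 0.7630/0.2370 ≈ 1.259 μg/mL.
Trough 1.3 μg/mL vs MEC 2 μg/mL: subtherapeutic.

1.3 μg/mL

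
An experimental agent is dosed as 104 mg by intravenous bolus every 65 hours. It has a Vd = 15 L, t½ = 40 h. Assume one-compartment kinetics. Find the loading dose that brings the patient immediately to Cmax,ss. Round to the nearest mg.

f = (1/2)^(65/40) ≈ 0.324210; accumulation ratio R = 1/(1−f) ≈ 1.47975.
Loading dose to hit Cmax,ss on first dose: D_load = D_maint·R ≈ 104 × 1.47975 ≈ 153.89 mg.

154 mg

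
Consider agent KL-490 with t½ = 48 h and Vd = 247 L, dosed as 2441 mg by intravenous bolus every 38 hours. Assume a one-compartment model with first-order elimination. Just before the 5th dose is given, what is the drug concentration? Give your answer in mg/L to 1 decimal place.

12.0 mg/L

f = (1/2)^(τ/t½) = (1/2)^(38/48) ≈ 0.5777.
C₀ = D/Vd = 2441/247 ≈ 9.883 mg/L.
Before the 5th dose, 4 doses have been given. Superposition: Cmin = C₀·(f + f² + … + f^4).
≈ 9.883 × (0.5777 + 0.3337 + 0.1928 + 0.1114) ≈ 9.883 × 1.2156 ≈ 12.014 mg/L.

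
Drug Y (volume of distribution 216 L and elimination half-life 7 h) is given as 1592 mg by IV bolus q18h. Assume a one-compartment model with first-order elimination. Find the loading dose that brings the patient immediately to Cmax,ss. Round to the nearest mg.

f = (1/2)^(18/7) ≈ 0.168238; accumulation ratio R = 1/(1−f) ≈ 1.20227.
Loading dose to hit Cmax,ss on first dose: D_load = D_maint·R ≈ 1592 × 1.20227 ≈ 1914.01 mg.

1914 mg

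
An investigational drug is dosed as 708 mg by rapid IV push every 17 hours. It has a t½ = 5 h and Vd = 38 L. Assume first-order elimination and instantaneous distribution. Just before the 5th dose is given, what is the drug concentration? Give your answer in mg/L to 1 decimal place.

f = (1/2)^(τ/t½) = (1/2)^(17/5) ≈ 0.0947.
C₀ = D/Vd = 708/38 ≈ 18.632 mg/L.
Before the 5th dose, 4 doses have been given. Superposition: Cmin = C₀·(f + f² + … + f^4).
≈ 18.632 × (0.0947 + 0.0090 + 0.0008 + 0.0001) ≈ 18.632 × 0.1046 ≈ 1.949 mg/L.

1.9 mg/L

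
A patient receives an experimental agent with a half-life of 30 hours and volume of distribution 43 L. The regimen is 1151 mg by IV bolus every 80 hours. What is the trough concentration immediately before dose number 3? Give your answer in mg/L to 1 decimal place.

4.9 mg/L

f = (1/2)^(τ/t½) = (1/2)^(80/30) ≈ 0.1575.
C₀ = D/Vd = 1151/43 ≈ 26.767 mg/L.
Before the 3rd dose, 2 doses have been given. Superposition: Cmin = C₀·(f + f²).
≈ 26.767 × (0.1575 + 0.0248) ≈ 26.767 × 0.1823 ≈ 4.880 mg/L.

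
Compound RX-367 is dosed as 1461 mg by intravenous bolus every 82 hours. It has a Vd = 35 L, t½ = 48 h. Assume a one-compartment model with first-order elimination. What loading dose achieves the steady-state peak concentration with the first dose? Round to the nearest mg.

2105 mg

f = (1/2)^(82/48) ≈ 0.306013; accumulation ratio R = 1/(1−f) ≈ 1.44095.
Loading dose to hit Cmax,ss on first dose: D_load = D_maint·R ≈ 1461 × 1.44095 ≈ 2105.23 mg.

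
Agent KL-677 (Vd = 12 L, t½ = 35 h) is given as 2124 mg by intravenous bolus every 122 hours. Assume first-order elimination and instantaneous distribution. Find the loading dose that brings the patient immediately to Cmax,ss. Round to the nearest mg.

f = (1/2)^(122/35) ≈ 0.089268; accumulation ratio R = 1/(1−f) ≈ 1.09802.
Loading dose to hit Cmax,ss on first dose: D_load = D_maint·R ≈ 2124 × 1.09802 ≈ 2332.19 mg.

2332 mg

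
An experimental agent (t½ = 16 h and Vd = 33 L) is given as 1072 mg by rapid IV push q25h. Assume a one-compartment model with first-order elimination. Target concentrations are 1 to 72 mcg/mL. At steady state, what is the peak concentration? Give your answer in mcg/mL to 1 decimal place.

49.1 mcg/mL

Over one 25-h interval, 25/16 ≈ 1.5625 half-lives elapse, leaving f ≈ 0.3386 of each dose.
Accumulation ratio R = 1/(1 − f) ≈ 1/0.6614 ≈ 1.5119.
Single-dose peak C₀ = D/Vd = 1072/33 ≈ 32.485 mcg/mL.
Cmax,ss = C₀/(1 − f) ≈ 32.485/0.6614 ≈ 49.116 mcg/mL.
Peak 49.1 mcg/mL vs MTC 72 mcg/mL: below toxic threshold.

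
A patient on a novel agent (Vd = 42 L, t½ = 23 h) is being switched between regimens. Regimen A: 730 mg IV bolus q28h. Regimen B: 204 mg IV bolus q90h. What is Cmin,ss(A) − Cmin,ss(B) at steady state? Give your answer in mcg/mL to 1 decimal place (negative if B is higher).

12.8 mcg/mL

Regimen A: f = (1/2)^(28/23) ≈ 0.4301; Cmin,ss = (730/42)·f/(1−f) ≈ 13.117 mcg/mL.
Regimen B: f = (1/2)^(90/23) ≈ 0.0664; Cmin,ss = (204/42)·f/(1−f) ≈ 0.345 mcg/mL.
Difference ≈ 13.117 − 0.345 ≈ 12.772 mcg/mL.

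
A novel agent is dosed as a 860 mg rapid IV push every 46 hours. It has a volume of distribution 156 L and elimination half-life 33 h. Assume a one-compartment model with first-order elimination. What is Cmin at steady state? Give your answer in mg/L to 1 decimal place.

τ/t½ = 46/33 ≈ 1.3939, so fraction remaining f = (1/2)^(46/33) ≈ 0.3805.
Accumulation ratio R = 1/(1 − f) ≈ 1/0.6195 ≈ 1.6142.
Single-dose peak C₀ = D/Vd = 860/156 ≈ 5.513 mg/L.
Cmax,ss = C₀/(1 − f) ≈ 5.513/0.6195 ≈ 8.899 mg/L.
Steady-state trough Cmin,ss = Cmax,ss·f ≈ 8.899 × 0.3805 ≈ 3.386 mg/L.

3.4 mg/L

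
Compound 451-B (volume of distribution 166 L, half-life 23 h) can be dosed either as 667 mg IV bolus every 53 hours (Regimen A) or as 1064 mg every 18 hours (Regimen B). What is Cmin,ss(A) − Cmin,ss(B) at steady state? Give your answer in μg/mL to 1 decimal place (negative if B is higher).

-7.9 μg/mL

Regimen A: f = (1/2)^(53/23) ≈ 0.2025; Cmin,ss = (667/166)·f/(1−f) ≈ 1.020 μg/mL.
Regimen B: f = (1/2)^(18/23) ≈ 0.5813; Cmin,ss = (1064/166)·f/(1−f) ≈ 8.899 μg/mL.
Difference ≈ 1.020 − 8.899 ≈ -7.879 μg/mL.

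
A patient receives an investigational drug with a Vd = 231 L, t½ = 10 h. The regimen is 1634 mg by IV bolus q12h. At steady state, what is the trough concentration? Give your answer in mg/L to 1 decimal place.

5.5 mg/L

Over one 12-h interval, 12/10 ≈ 1.2 half-lives elapse, leaving f ≈ 0.4353 of each dose.
At steady state, accumulation factor R = 1/(1 − e^(−kτ)) ≈ 1.7709.
Single-dose peak C₀ = D/Vd = 1634/231 ≈ 7.074 mg/L.
Cmax,ss = C₀/(1 − f) ≈ 7.074/0.5647 ≈ 12.527 mg/L.
Steady-state trough Cmin,ss = Cmax,ss·f ≈ 12.527 × 0.4353 ≈ 5.453 mg/L.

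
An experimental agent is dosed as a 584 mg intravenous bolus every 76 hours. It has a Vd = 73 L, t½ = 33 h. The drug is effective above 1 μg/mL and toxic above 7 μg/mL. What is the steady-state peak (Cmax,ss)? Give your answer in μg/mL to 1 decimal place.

10.0 μg/mL

Over one 76-h interval, 76/33 ≈ 2.303 half-lives elapse, leaving f ≈ 0.2026 of each dose.
At steady state, accumulation factor R = 1/(1 − e^(−kτ)) ≈ 1.2541.
Single-dose peak C₀ = D/Vd = 584/73 ≈ 8.000 μg/mL.
Steady-state peak Cmax,ss = C₀·R ≈ 8.000 × 1.2541 ≈ 10.033 μg/mL.
Peak 10.0 μg/mL vs MTC 7 μg/mL: exceeds toxic threshold.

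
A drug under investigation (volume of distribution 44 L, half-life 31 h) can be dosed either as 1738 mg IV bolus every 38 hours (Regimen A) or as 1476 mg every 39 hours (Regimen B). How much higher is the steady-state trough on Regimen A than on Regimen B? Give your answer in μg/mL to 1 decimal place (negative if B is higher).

5.4 μg/mL

Regimen A: f = (1/2)^(38/31) ≈ 0.4276; Cmin,ss = (1738/44)·f/(1−f) ≈ 29.508 μg/mL.
Regimen B: f = (1/2)^(39/31) ≈ 0.4181; Cmin,ss = (1476/44)·f/(1−f) ≈ 24.103 μg/mL.
Difference ≈ 29.508 − 24.103 ≈ 5.405 μg/mL.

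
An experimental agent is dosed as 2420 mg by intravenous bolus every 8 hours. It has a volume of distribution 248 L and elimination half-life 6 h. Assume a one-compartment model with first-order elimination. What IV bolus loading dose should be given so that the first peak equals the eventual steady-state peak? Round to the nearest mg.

f = (1/2)^(8/6) ≈ 0.396850; accumulation ratio R = 1/(1−f) ≈ 1.65796.
Loading dose to hit Cmax,ss on first dose: D_load = D_maint·R ≈ 2420 × 1.65796 ≈ 4012.26 mg.

4012 mg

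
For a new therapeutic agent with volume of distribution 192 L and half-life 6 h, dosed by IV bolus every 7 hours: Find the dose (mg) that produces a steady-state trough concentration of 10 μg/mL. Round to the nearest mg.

τ/t½ = 7/6 ≈ 1.1667, so f = (1/2)^(7/6) ≈ 0.445449.
Cmin,ss = (D/Vd)·f/(1−f), so D = Cmin,ss·Vd·(1−f)/f.
D = 10 × 192 × (1−f)/f ≈ 10 × 192 × 1.24493 ≈ 2390.27 mg.

2390 mg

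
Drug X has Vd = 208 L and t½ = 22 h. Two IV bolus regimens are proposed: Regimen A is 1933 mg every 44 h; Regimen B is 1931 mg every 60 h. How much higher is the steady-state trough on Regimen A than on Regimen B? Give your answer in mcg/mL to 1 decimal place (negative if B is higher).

1.4 mcg/mL

Regimen A: f = (1/2)^(44/22) ≈ 0.2500; Cmin,ss = (1933/208)·f/(1−f) ≈ 3.098 mcg/mL.
Regimen B: f = (1/2)^(60/22) ≈ 0.1510; Cmin,ss = (1931/208)·f/(1−f) ≈ 1.651 mcg/mL.
Difference ≈ 3.098 − 1.651 ≈ 1.447 mcg/mL.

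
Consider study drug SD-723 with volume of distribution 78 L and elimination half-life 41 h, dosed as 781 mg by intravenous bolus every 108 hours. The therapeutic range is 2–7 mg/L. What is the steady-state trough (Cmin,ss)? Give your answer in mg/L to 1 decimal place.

Over one 108-h interval, 108/41 ≈ 2.6341 half-lives elapse, leaving f ≈ 0.1611 of each dose.
Single-dose peak C₀ = D/Vd = 781/78 ≈ 10.013 mg/L.
Steady-state trough Cmin,ss = C₀·f/(1−f) ≈ 10.013 × 0.1611/0.8389 ≈ 1.923 mg/L.
Trough 1.9 mg/L vs MEC 2 mg/L: subtherapeutic.

1.9 mg/L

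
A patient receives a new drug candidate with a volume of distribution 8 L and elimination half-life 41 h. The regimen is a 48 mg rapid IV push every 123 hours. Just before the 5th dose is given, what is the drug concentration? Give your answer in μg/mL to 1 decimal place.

f = (1/2)^(τ/t½) = (1/2)^(123/41) ≈ 0.1250.
C₀ = D/Vd = 48/8 ≈ 6.000 μg/mL.
Before the 5th dose, 4 doses have been given. Superposition: Cmin = C₀·(f + f² + … + f^4).
≈ 6.000 × (0.1250 + 0.0156 + 0.0020 + 0.0002) ≈ 6.000 × 0.1428 ≈ 0.857 μg/mL.

0.9 μg/mL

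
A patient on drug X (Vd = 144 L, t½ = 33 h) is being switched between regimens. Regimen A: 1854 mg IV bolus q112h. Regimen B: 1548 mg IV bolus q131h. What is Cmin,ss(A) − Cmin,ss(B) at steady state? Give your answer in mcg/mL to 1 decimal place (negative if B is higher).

Regimen A: f = (1/2)^(112/33) ≈ 0.0951; Cmin,ss = (1854/144)·f/(1−f) ≈ 1.353 mcg/mL.
Regimen B: f = (1/2)^(131/33) ≈ 0.0638; Cmin,ss = (1548/144)·f/(1−f) ≈ 0.733 mcg/mL.
Difference ≈ 1.353 − 0.733 ≈ 0.620 mcg/mL.

0.6 mcg/mL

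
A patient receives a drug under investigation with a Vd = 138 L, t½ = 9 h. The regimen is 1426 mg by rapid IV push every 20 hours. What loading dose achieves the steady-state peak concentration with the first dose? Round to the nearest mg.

f = (1/2)^(20/9) ≈ 0.214311; accumulation ratio R = 1/(1−f) ≈ 1.27277.
Loading dose to hit Cmax,ss on first dose: D_load = D_maint·R ≈ 1426 × 1.27277 ≈ 1814.97 mg.

1815 mg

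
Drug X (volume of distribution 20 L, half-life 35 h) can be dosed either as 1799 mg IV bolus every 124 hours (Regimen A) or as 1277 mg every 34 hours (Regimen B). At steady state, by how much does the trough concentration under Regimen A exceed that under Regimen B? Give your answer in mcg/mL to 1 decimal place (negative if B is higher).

-58.0 mcg/mL

Regimen A: f = (1/2)^(124/35) ≈ 0.0858; Cmin,ss = (1799/20)·f/(1−f) ≈ 8.442 mcg/mL.
Regimen B: f = (1/2)^(34/35) ≈ 0.5100; Cmin,ss = (1277/20)·f/(1−f) ≈ 66.456 mcg/mL.
Difference ≈ 8.442 − 66.456 ≈ -58.014 mcg/mL.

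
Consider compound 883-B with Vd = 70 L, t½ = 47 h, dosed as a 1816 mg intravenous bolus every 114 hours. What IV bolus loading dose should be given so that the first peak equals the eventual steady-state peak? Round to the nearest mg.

2231 mg

f = (1/2)^(114/47) ≈ 0.186141; accumulation ratio R = 1/(1−f) ≈ 1.22871.
Loading dose to hit Cmax,ss on first dose: D_load = D_maint·R ≈ 1816 × 1.22871 ≈ 2231.34 mg.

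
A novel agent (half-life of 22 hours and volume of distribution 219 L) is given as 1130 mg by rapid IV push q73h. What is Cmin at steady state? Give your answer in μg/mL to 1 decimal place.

Over one 73-h interval, 73/22 ≈ 3.3182 half-lives elapse, leaving f ≈ 0.1003 of each dose.
Accumulation ratio R = 1/(1 − f) ≈ 1/0.8997 ≈ 1.1115.
Single-dose peak C₀ = D/Vd = 1130/219 ≈ 5.160 μg/mL.
Cmax,ss = C₀/(1 − f) ≈ 5.160/0.8997 ≈ 5.735 μg/mL.
One interval later, Cmin,ss = Cmax,ss·e^(−kτ) ≈ 5.735 × 0.1003 ≈ 0.575 μg/mL.

0.6 μg/mL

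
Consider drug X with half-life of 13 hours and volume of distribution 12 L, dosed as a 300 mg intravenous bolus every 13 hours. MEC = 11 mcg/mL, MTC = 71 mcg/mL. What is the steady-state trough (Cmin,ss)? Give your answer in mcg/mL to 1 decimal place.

τ = 13 h = 1 half-life, so f = (1/2)^1 = 0.5.
Accumulation ratio R = 1/(1 − f) = 1/0.5 = 2/1.
Single-dose peak C₀ = D/Vd = 300/12 = 25 mcg/mL.
Steady-state peak Cmax,ss = C₀·R = 25 × 2/1 ≈ 50.000 mcg/mL.
Steady-state trough Cmin,ss = Cmax,ss·f ≈ 50.000 × 0.5 ≈ 25.000 mcg/mL.
Trough 25.0 mcg/mL vs MEC 11 mcg/mL: adequate.

25.0 mcg/mL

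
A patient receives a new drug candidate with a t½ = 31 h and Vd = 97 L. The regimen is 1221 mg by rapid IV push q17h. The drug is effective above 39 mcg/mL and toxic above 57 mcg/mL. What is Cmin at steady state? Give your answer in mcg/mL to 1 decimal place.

27.2 mcg/mL

τ/t½ = 17/31 ≈ 0.54839, so fraction remaining f = (1/2)^(17/31) ≈ 0.6838.
Accumulation ratio R = 1/(1 − f) ≈ 1/0.3162 ≈ 3.1626.
Single-dose peak C₀ = D/Vd = 1221/97 ≈ 12.588 mcg/mL.
Cmax,ss = C₀/(1 − f) ≈ 12.588/0.3162 ≈ 39.810 mcg/mL.
Steady-state trough Cmin,ss = Cmax,ss·f ≈ 39.810 × 0.6838 ≈ 27.222 mcg/mL.
Trough 27.2 mcg/mL vs MEC 39 mcg/mL: subtherapeutic.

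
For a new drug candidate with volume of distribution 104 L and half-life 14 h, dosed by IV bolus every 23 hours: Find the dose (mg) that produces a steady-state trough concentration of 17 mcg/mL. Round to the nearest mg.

τ/t½ = 23/14 ≈ 1.6429, so f = (1/2)^(23/14) ≈ 0.320222.
Cmin,ss = (D/Vd)·f/(1−f), so D = Cmin,ss·Vd·(1−f)/f.
D = 17 × 104 × (1−f)/f ≈ 17 × 104 × 2.12283 ≈ 3753.16 mg.

3753 mg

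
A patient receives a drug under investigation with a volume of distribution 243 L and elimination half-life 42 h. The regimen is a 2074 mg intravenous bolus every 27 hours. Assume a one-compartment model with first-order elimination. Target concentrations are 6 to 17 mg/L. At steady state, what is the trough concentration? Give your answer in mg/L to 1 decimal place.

15.2 mg/L

τ/t½ = 27/42 ≈ 0.64286, so fraction remaining f = (1/2)^(27/42) ≈ 0.6404.
Each bolus raises the concentration by D/Vd = 2074/243 ≈ 8.535 mg/L.
Steady-state trough Cmin,ss = C₀·f/(1−f) ≈ 8.535 × 0.6404/0.3596 ≈ 15.200 mg/L.
Trough 15.2 mg/L vs MEC 6 mg/L: adequate.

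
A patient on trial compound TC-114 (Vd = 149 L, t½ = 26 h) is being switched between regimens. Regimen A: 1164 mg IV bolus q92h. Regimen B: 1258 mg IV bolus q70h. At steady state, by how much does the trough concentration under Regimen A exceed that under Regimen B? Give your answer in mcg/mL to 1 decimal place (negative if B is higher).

Regimen A: f = (1/2)^(92/26) ≈ 0.0861; Cmin,ss = (1164/149)·f/(1−f) ≈ 0.736 mcg/mL.
Regimen B: f = (1/2)^(70/26) ≈ 0.1547; Cmin,ss = (1258/149)·f/(1−f) ≈ 1.545 mcg/mL.
Difference ≈ 0.736 − 1.545 ≈ -0.809 mcg/mL.

-0.8 mcg/mL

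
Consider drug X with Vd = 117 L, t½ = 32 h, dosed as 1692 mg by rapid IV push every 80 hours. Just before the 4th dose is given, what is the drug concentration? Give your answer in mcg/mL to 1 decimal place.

f = (1/2)^(τ/t½) = (1/2)^(80/32) ≈ 0.1768.
C₀ = D/Vd = 1692/117 ≈ 14.462 mcg/mL.
Before the 4th dose, 3 doses have been given. Superposition: Cmin = C₀·(f + f² + … + f^3).
≈ 14.462 × (0.1768 + 0.0313 + 0.0055) ≈ 14.462 × 0.2136 ≈ 3.089 mcg/mL.

3.1 mcg/mL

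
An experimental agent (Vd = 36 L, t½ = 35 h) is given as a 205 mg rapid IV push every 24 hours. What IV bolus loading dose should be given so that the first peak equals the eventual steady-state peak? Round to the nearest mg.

542 mg

f = (1/2)^(24/35) ≈ 0.621698; accumulation ratio R = 1/(1−f) ≈ 2.64339.
Loading dose to hit Cmax,ss on first dose: D_load = D_maint·R ≈ 205 × 2.64339 ≈ 541.89 mg.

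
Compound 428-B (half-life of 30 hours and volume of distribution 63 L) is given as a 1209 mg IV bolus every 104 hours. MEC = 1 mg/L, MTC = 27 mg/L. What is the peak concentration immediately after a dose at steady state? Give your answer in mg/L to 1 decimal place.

21.1 mg/L

τ/t½ = 104/30 ≈ 3.4667, so fraction remaining f = (1/2)^(104/30) ≈ 0.0905.
At steady state, accumulation factor R = 1/(1 − e^(−kτ)) ≈ 1.0995.
Single-dose peak C₀ = D/Vd = 1209/63 ≈ 19.190 mg/L.
Steady-state peak Cmax,ss = C₀·R ≈ 19.190 × 1.0995 ≈ 21.099 mg/L.
Peak 21.1 mg/L vs MTC 27 mg/L: below toxic threshold.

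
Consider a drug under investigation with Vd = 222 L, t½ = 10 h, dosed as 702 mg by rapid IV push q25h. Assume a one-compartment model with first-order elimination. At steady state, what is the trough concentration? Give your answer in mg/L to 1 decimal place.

0.7 mg/L

k = ln2/t½ = ln2/10 ≈ 0.069315 h⁻¹; fraction remaining f = e^(−kτ) = e^(−0.069315×25) ≈ 0.1768.
Single-dose peak C₀ = D/Vd = 702/222 ≈ 3.162 mg/L.
Steady-state trough Cmin,ss = C₀·f/(1−f) ≈ 3.162 × 0.1768/0.8232 ≈ 0.679 mg/L.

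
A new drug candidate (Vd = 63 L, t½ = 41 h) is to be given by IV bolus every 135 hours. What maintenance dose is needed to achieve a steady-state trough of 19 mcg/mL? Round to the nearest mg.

τ/t½ = 135/41 ≈ 3.2927, so f = (1/2)^(135/41) ≈ 0.102048.
Cmin,ss = (D/Vd)·f/(1−f), so D = Cmin,ss·Vd·(1−f)/f.
D = 19 × 63 × (1−f)/f ≈ 19 × 63 × 8.79931 ≈ 10532.77 mg.

10533 mg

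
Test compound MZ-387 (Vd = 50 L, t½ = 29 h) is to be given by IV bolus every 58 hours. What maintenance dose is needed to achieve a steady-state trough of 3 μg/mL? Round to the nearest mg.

450 mg

τ/t½ = 58/29 ≈ 2, so f = (1/2)^(58/29) ≈ 0.250000.
Cmin,ss = (D/Vd)·f/(1−f), so D = Cmin,ss·Vd·(1−f)/f.
D = 3 × 50 × (1−f)/f ≈ 3 × 50 × 3.00000 ≈ 450.00 mg.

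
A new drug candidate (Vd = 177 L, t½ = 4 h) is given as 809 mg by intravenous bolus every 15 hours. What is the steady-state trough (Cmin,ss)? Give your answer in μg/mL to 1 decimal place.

0.4 μg/mL

τ/t½ = 15/4 ≈ 3.75, so fraction remaining f = (1/2)^(15/4) ≈ 0.0743.
Each bolus raises the concentration by D/Vd = 809/177 ≈ 4.571 μg/mL.
Steady-state trough Cmin,ss = C₀·f/(1−f) ≈ 4.571 × 0.0743/0.9257 ≈ 0.367 μg/mL.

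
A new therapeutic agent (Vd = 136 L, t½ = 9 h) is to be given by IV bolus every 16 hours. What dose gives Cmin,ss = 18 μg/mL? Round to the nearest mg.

5946 mg

τ/t½ = 16/9 ≈ 1.7778, so f = (1/2)^(16/9) ≈ 0.291632.
Cmin,ss = (D/Vd)·f/(1−f), so D = Cmin,ss·Vd·(1−f)/f.
D = 18 × 136 × (1−f)/f ≈ 18 × 136 × 2.42898 ≈ 5946.14 mg.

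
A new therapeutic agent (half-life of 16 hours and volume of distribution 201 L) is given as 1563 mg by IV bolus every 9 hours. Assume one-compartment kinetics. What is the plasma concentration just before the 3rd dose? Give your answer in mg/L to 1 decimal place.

f = (1/2)^(τ/t½) = (1/2)^(9/16) ≈ 0.6771.
C₀ = D/Vd = 1563/201 ≈ 7.776 mg/L.
Before the 3rd dose, 2 doses have been given. Superposition: Cmin = C₀·(f + f²).
≈ 7.776 × (0.6771 + 0.4585) ≈ 7.776 × 1.1356 ≈ 8.830 mg/L.

8.8 mg/L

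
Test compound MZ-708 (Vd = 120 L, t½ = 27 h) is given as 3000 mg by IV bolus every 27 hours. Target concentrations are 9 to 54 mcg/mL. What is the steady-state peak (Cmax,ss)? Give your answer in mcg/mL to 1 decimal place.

50.0 mcg/mL

The dosing interval is 1 half-life, so f = 2^(−1) = 0.5.
Accumulation ratio R = 1/(1 − f) = 1/0.5 = 2/1.
Single-dose peak C₀ = D/Vd = 3000/120 = 25 mcg/mL.
Steady-state peak Cmax,ss = C₀·R = 25 × 2/1 ≈ 50.000 mcg/mL.
Peak 50.0 mcg/mL vs MTC 54 mcg/mL: below toxic threshold.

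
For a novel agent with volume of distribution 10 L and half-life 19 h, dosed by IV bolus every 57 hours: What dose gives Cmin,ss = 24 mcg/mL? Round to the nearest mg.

1680 mg

τ/t½ = 57/19 ≈ 3, so f = (1/2)^(57/19) ≈ 0.125000.
Cmin,ss = (D/Vd)·f/(1−f), so D = Cmin,ss·Vd·(1−f)/f.
D = 24 × 10 × (1−f)/f ≈ 24 × 10 × 7.00000 ≈ 1680.00 mg.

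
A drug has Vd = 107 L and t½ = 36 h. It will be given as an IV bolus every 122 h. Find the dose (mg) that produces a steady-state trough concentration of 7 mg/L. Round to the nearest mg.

τ/t½ = 122/36 ≈ 3.3889, so f = (1/2)^(122/36) ≈ 0.095465.
Cmin,ss = (D/Vd)·f/(1−f), so D = Cmin,ss·Vd·(1−f)/f.
D = 7 × 107 × (1−f)/f ≈ 7 × 107 × 9.47504 ≈ 7096.80 mg.

7097 mg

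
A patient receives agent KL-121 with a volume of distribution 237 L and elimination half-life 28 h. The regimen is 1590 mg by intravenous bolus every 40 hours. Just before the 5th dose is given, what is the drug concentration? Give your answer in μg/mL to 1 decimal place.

f = (1/2)^(τ/t½) = (1/2)^(40/28) ≈ 0.3715.
C₀ = D/Vd = 1590/237 ≈ 6.709 μg/mL.
Before the 5th dose, 4 doses have been given. Superposition: Cmin = C₀·(f + f² + … + f^4).
≈ 6.709 × (0.3715 + 0.1380 + 0.0513 + 0.0190) ≈ 6.709 × 0.5798 ≈ 3.890 μg/mL.

3.9 μg/mL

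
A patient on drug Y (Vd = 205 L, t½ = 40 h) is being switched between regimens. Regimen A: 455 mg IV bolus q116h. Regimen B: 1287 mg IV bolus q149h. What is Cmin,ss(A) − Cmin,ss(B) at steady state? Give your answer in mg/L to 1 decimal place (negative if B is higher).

Regimen A: f = (1/2)^(116/40) ≈ 0.1340; Cmin,ss = (455/205)·f/(1−f) ≈ 0.343 mg/L.
Regimen B: f = (1/2)^(149/40) ≈ 0.0756; Cmin,ss = (1287/205)·f/(1−f) ≈ 0.513 mg/L.
Difference ≈ 0.343 − 0.513 ≈ -0.170 mg/L.

-0.2 mg/L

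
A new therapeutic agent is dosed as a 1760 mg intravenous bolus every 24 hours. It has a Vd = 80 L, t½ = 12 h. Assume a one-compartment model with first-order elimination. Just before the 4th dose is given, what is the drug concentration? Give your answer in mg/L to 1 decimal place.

7.2 mg/L

f = (1/2)^(τ/t½) = (1/2)^(24/12) ≈ 0.2500.
C₀ = D/Vd = 1760/80 ≈ 22.000 mg/L.
Before the 4th dose, 3 doses have been given. Superposition: Cmin = C₀·(f + f² + … + f^3).
≈ 22.000 × (0.2500 + 0.0625 + 0.0156) ≈ 22.000 × 0.3281 ≈ 7.218 mg/L.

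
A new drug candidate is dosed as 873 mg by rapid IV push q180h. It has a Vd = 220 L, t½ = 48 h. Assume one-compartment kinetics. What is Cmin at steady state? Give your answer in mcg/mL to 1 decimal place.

k = ln2/t½ = ln2/48 ≈ 0.014441 h⁻¹; fraction remaining f = e^(−kτ) = e^(−0.014441×180) ≈ 0.0743.
Single-dose peak C₀ = D/Vd = 873/220 ≈ 3.968 mcg/mL.
Steady-state trough Cmin,ss = C₀·f/(1−f) ≈ 3.968 × 0.0743/0.9257 ≈ 0.318 mcg/mL.

0.3 mcg/mL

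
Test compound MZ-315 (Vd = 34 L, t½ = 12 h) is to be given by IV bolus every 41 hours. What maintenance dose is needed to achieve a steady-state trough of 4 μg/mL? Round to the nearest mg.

1316 mg

τ/t½ = 41/12 ≈ 3.4167, so f = (1/2)^(41/12) ≈ 0.093644.
Cmin,ss = (D/Vd)·f/(1−f), so D = Cmin,ss·Vd·(1−f)/f.
D = 4 × 34 × (1−f)/f ≈ 4 × 34 × 9.67874 ≈ 1316.31 mg.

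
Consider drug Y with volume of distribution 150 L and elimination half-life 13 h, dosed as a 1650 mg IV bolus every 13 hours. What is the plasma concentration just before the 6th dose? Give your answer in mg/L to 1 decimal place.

10.7 mg/L

f = (1/2)^(τ/t½) = (1/2)^(13/13) ≈ 0.5000.
C₀ = D/Vd = 1650/150 ≈ 11.000 mg/L.
Before the 6th dose, 5 doses have been given. Superposition: Cmin = C₀·(f + f² + … + f^5).
≈ 11.000 × (0.5000 + 0.2500 + 0.1250 + 0.0625 + 0.0313) ≈ 11.000 × 0.9688 ≈ 10.657 mg/L.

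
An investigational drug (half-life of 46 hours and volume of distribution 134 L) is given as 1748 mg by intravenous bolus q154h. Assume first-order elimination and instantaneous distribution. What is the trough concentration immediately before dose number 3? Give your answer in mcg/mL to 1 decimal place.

1.4 mcg/mL

f = (1/2)^(τ/t½) = (1/2)^(154/46) ≈ 0.0982.
C₀ = D/Vd = 1748/134 ≈ 13.045 mcg/mL.
Before the 3rd dose, 2 doses have been given. Superposition: Cmin = C₀·(f + f²).
≈ 13.045 × (0.0982 + 0.0096) ≈ 13.045 × 0.1078 ≈ 1.406 mcg/mL.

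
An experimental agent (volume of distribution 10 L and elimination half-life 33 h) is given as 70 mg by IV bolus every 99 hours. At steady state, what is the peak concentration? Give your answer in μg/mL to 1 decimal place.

τ = 99 h = 3 half-lives, so f = (1/2)^3 = 0.125.
At steady state, R = 1/(1 − 0.125) = 8/7.
Single-dose peak C₀ = D/Vd = 70/10 = 7 μg/mL.
Steady-state peak Cmax,ss = C₀·R = 7 × 8/7 ≈ 8.000 μg/mL.

8.0 μg/mL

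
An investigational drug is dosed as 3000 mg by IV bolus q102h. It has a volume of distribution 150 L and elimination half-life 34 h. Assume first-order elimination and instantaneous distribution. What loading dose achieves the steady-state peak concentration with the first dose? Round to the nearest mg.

f = (1/2)^(102/34) ≈ 0.125000; accumulation ratio R = 1/(1−f) ≈ 1.14286.
Loading dose to hit Cmax,ss on first dose: D_load = D_maint·R ≈ 3000 × 1.14286 ≈ 3428.58 mg.

3429 mg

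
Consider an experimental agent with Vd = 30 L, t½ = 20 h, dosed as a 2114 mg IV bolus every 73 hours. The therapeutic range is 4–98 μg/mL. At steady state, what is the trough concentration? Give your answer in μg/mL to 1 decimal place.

τ/t½ = 73/20 ≈ 3.65, so fraction remaining f = (1/2)^(73/20) ≈ 0.0797.
Accumulation ratio R = 1/(1 − f) ≈ 1/0.9203 ≈ 1.0866.
Each bolus raises the concentration by D/Vd = 2114/30 ≈ 70.467 μg/mL.
Cmax,ss = C₀/(1 − f) ≈ 70.467/0.9203 ≈ 76.570 μg/mL.
Steady-state trough Cmin,ss = Cmax,ss·f ≈ 76.570 × 0.0797 ≈ 6.103 μg/mL.
Trough 6.1 μg/mL vs MEC 4 μg/mL: adequate.

6.1 μg/mL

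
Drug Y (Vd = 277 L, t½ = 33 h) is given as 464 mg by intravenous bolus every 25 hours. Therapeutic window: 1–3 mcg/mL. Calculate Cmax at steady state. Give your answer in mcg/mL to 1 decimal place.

4.1 mcg/mL

k = ln2/t½ = ln2/33 ≈ 0.021004 h⁻¹; fraction remaining f = e^(−kτ) = e^(−0.021004×25) ≈ 0.5915.
Accumulation ratio R = 1/(1 − f) ≈ 1/0.4085 ≈ 2.4480.
Single-dose peak C₀ = D/Vd = 464/277 ≈ 1.675 mcg/mL.
Steady-state peak Cmax,ss = C₀·R ≈ 1.675 × 2.4480 ≈ 4.100 mcg/mL.
Peak 4.1 mcg/mL vs MTC 3 mcg/mL: exceeds toxic threshold.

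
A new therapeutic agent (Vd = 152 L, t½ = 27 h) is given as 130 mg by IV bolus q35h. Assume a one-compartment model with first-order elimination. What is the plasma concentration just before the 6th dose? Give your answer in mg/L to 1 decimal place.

0.6 mg/L

f = (1/2)^(τ/t½) = (1/2)^(35/27) ≈ 0.4072.
C₀ = D/Vd = 130/152 ≈ 0.855 mg/L.
Before the 6th dose, 5 doses have been given. Superposition: Cmin = C₀·(f + f² + … + f^5).
≈ 0.855 × (0.4072 + 0.1658 + 0.0675 + 0.0275 + 0.0112) ≈ 0.855 × 0.6792 ≈ 0.581 mg/L.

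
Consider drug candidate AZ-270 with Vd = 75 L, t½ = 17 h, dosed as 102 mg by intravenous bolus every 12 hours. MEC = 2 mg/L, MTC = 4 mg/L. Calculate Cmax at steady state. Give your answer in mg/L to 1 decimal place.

3.5 mg/L

Over one 12-h interval, 12/17 ≈ 0.70588 half-lives elapse, leaving f ≈ 0.6131 of each dose.
Accumulation ratio R = 1/(1 − f) ≈ 1/0.3869 ≈ 2.5846.
Each bolus raises the concentration by D/Vd = 102/75 ≈ 1.360 mg/L.
Steady-state peak Cmax,ss = C₀·R ≈ 1.360 × 2.5846 ≈ 3.515 mg/L.
Peak 3.5 mg/L vs MTC 4 mg/L: below toxic threshold.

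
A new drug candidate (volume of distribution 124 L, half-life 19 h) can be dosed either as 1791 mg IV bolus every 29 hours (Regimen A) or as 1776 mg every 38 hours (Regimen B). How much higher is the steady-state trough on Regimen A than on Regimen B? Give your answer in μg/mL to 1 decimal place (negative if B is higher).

Regimen A: f = (1/2)^(29/19) ≈ 0.3472; Cmin,ss = (1791/124)·f/(1−f) ≈ 7.682 μg/mL.
Regimen B: f = (1/2)^(38/19) ≈ 0.2500; Cmin,ss = (1776/124)·f/(1−f) ≈ 4.774 μg/mL.
Difference ≈ 7.682 − 4.774 ≈ 2.908 μg/mL.

2.9 μg/mL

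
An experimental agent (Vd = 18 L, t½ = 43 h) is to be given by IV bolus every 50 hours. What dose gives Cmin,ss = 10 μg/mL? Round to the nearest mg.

223 mg

τ/t½ = 50/43 ≈ 1.1628, so f = (1/2)^(50/43) ≈ 0.446648.
Cmin,ss = (D/Vd)·f/(1−f), so D = Cmin,ss·Vd·(1−f)/f.
D = 10 × 18 × (1−f)/f ≈ 10 × 18 × 1.23890 ≈ 223.00 mg.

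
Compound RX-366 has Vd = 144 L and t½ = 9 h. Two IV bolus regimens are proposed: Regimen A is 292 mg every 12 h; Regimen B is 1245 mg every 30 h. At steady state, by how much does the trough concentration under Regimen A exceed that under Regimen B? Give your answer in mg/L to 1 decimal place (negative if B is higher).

Regimen A: f = (1/2)^(12/9) ≈ 0.3969; Cmin,ss = (292/144)·f/(1−f) ≈ 1.334 mg/L.
Regimen B: f = (1/2)^(30/9) ≈ 0.0992; Cmin,ss = (1245/144)·f/(1−f) ≈ 0.952 mg/L.
Difference ≈ 1.334 − 0.952 ≈ 0.382 mg/L.

0.4 mg/L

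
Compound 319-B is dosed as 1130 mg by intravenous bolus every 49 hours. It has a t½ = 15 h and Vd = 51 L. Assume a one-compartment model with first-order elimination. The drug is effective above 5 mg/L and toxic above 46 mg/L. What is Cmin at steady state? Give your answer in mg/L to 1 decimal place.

2.6 mg/L

τ/t½ = 49/15 ≈ 3.2667, so fraction remaining f = (1/2)^(49/15) ≈ 0.1039.
At steady state, accumulation factor R = 1/(1 − e^(−kτ)) ≈ 1.1159.
Single-dose peak C₀ = D/Vd = 1130/51 ≈ 22.157 mg/L.
Steady-state peak Cmax,ss = C₀·R ≈ 22.157 × 1.1159 ≈ 24.725 mg/L.
One interval later, Cmin,ss = Cmax,ss·e^(−kτ) ≈ 24.725 × 0.1039 ≈ 2.569 mg/L.
Trough 2.6 mg/L vs MEC 5 mg/L: subtherapeutic.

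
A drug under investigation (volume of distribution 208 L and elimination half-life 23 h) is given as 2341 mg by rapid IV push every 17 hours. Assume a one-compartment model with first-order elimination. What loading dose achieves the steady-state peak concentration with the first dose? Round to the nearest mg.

f = (1/2)^(17/23) ≈ 0.599100; accumulation ratio R = 1/(1−f) ≈ 2.49439.
Loading dose to hit Cmax,ss on first dose: D_load = D_maint·R ≈ 2341 × 2.49439 ≈ 5839.37 mg.

5839 mg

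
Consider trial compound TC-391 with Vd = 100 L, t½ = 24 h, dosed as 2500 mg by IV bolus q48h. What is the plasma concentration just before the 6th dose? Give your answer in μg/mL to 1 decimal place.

f = (1/2)^(τ/t½) = (1/2)^(48/24) ≈ 0.2500.
C₀ = D/Vd = 2500/100 ≈ 25.000 μg/mL.
Before the 6th dose, 5 doses have been given. Superposition: Cmin = C₀·(f + f² + … + f^5).
≈ 25.000 × (0.2500 + 0.0625 + 0.0156 + 0.0039 + 0.0010) ≈ 25.000 × 0.3330 ≈ 8.325 μg/mL.

8.3 μg/mL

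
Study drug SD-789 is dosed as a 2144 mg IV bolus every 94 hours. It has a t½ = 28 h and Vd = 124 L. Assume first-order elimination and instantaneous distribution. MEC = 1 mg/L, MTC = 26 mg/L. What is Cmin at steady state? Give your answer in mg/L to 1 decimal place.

τ/t½ = 94/28 ≈ 3.3571, so fraction remaining f = (1/2)^(94/28) ≈ 0.0976.
At steady state, accumulation factor R = 1/(1 − e^(−kτ)) ≈ 1.1082.
Single-dose peak C₀ = D/Vd = 2144/124 ≈ 17.290 mg/L.
Steady-state peak Cmax,ss = C₀·R ≈ 17.290 × 1.1082 ≈ 19.161 mg/L.
Steady-state trough Cmin,ss = Cmax,ss·f ≈ 19.161 × 0.0976 ≈ 1.870 mg/L.
Trough 1.9 mg/L vs MEC 1 mg/L: adequate.

1.9 mg/L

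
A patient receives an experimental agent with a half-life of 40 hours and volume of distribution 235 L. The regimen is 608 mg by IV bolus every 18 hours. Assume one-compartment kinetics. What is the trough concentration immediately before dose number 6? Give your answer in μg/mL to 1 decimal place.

f = (1/2)^(τ/t½) = (1/2)^(18/40) ≈ 0.7320.
C₀ = D/Vd = 608/235 ≈ 2.587 μg/mL.
Before the 6th dose, 5 doses have been given. Superposition: Cmin = C₀·(f + f² + … + f^5).
≈ 2.587 × (0.7320 + 0.5358 + 0.3922 + 0.2871 + 0.2102) ≈ 2.587 × 2.1573 ≈ 5.581 μg/mL.

5.6 μg/mL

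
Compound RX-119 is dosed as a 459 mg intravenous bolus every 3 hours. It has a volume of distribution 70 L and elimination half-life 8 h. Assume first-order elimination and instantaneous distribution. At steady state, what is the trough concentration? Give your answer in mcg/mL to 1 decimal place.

k = ln2/t½ = ln2/8 ≈ 0.086643 h⁻¹; fraction remaining f = e^(−kτ) = e^(−0.086643×3) ≈ 0.7711.
At steady state, accumulation factor R = 1/(1 − e^(−kτ)) ≈ 4.3687.
Single-dose peak C₀ = D/Vd = 459/70 ≈ 6.557 mcg/mL.
Steady-state peak Cmax,ss = C₀·R ≈ 6.557 × 4.3687 ≈ 28.646 mcg/mL.
Steady-state trough Cmin,ss = Cmax,ss·f ≈ 28.646 × 0.7711 ≈ 22.089 mcg/mL.

22.1 mcg/mL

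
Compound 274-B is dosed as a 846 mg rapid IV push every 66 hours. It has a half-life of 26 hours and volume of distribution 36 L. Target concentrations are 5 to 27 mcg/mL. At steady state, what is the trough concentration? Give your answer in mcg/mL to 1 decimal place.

τ/t½ = 66/26 ≈ 2.5385, so fraction remaining f = (1/2)^(66/26) ≈ 0.1721.
Each bolus raises the concentration by D/Vd = 846/36 ≈ 23.500 mcg/mL.
Steady-state trough Cmin,ss = C₀·f/(1−f) ≈ 23.500 × 0.1721/0.8279 ≈ 4.885 mcg/mL.
Trough 4.9 mcg/mL vs MEC 5 mcg/mL: subtherapeutic.

4.9 mcg/mL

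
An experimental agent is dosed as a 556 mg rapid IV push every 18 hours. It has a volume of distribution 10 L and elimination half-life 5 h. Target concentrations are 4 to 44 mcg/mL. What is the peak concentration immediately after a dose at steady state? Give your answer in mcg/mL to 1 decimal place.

60.6 mcg/mL

τ/t½ = 18/5 ≈ 3.6, so fraction remaining f = (1/2)^(18/5) ≈ 0.0825.
Accumulation ratio R = 1/(1 − f) ≈ 1/0.9175 ≈ 1.0899.
Single-dose peak C₀ = D/Vd = 556/10 ≈ 55.600 mcg/mL.
Cmax,ss = C₀/(1 − f) ≈ 55.600/0.9175 ≈ 60.599 mcg/mL.
Peak 60.6 mcg/mL vs MTC 44 mcg/mL: exceeds toxic threshold.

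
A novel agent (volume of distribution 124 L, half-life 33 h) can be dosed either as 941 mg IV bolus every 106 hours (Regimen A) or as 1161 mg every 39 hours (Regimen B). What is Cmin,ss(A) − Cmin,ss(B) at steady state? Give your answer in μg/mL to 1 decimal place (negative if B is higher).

Regimen A: f = (1/2)^(106/33) ≈ 0.1079; Cmin,ss = (941/124)·f/(1−f) ≈ 0.918 μg/mL.
Regimen B: f = (1/2)^(39/33) ≈ 0.4408; Cmin,ss = (1161/124)·f/(1−f) ≈ 7.380 μg/mL.
Difference ≈ 0.918 − 7.380 ≈ -6.462 μg/mL.

-6.5 μg/mL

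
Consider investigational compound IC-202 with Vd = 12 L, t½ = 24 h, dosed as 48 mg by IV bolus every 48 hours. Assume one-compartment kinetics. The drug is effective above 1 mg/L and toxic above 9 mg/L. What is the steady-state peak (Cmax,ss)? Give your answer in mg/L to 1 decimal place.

The dosing interval is 2 half-lives, so f = 2^(−2) = 0.25.
Accumulation ratio R = 1/(1 − f) = 1/0.75 = 4/3.
Single-dose peak C₀ = D/Vd = 48/12 = 4 mg/L.
Steady-state peak Cmax,ss = C₀·R = 4 × 4/3 ≈ 5.333 mg/L.
Peak 5.3 mg/L vs MTC 9 mg/L: below toxic threshold.

5.3 mg/L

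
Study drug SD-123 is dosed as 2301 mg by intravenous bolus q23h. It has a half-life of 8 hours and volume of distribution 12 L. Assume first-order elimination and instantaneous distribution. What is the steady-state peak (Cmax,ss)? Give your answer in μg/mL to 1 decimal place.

222.0 μg/mL

τ/t½ = 23/8 ≈ 2.875, so fraction remaining f = (1/2)^(23/8) ≈ 0.1363.
At steady state, accumulation factor R = 1/(1 − e^(−kτ)) ≈ 1.1578.
Each bolus raises the concentration by D/Vd = 2301/12 ≈ 191.750 μg/mL.
Steady-state peak Cmax,ss = C₀·R ≈ 191.750 × 1.1578 ≈ 222.008 μg/mL.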